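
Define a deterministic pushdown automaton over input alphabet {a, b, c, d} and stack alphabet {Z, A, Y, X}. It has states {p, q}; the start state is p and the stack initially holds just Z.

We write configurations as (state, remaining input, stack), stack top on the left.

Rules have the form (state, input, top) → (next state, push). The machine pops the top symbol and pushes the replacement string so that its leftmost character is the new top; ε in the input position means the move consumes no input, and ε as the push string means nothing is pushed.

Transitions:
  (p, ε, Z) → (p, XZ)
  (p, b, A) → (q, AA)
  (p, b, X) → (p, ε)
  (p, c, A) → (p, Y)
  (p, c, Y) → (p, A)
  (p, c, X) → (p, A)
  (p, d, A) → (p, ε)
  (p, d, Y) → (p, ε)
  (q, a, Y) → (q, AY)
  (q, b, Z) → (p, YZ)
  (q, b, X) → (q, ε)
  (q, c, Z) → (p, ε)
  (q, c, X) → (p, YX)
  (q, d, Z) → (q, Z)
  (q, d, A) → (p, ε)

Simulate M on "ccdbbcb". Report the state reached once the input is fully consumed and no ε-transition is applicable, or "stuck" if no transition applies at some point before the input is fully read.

q

(p, ccdbbcb, Z) ⊢ (p, ccdbbcb, XZ) ⊢ (p, cdbbcb, AZ) ⊢ (p, dbbcb, YZ) ⊢ (p, bbcb, Z) ⊢ (p, bbcb, XZ) ⊢ (p, bcb, Z) ⊢ (p, bcb, XZ) ⊢ (p, cb, Z) ⊢ (p, cb, XZ) ⊢ (p, b, AZ) ⊢ (q, ε, AAZ)
All input consumed; M is in state q.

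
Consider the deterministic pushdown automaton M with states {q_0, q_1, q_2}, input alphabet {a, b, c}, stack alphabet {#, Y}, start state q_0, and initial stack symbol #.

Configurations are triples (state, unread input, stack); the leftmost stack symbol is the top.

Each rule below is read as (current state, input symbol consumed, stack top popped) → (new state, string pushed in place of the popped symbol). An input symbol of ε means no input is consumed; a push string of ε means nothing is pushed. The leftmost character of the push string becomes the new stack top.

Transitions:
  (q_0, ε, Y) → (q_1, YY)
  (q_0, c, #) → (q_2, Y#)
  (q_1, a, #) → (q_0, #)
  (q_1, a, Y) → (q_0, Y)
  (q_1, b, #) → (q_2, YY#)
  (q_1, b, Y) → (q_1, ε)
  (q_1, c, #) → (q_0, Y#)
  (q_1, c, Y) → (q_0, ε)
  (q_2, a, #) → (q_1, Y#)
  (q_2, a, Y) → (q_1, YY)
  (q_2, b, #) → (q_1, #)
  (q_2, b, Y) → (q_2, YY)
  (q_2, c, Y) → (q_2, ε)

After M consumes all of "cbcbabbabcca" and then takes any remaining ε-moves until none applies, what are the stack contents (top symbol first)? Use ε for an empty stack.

YY#

(q_0, cbcbabbabcca, #) ⊢ (q_2, bcbabbabcca, Y#) ⊢ (q_2, cbabbabcca, YY#) ⊢ (q_2, babbabcca, Y#) ⊢ (q_2, abbabcca, YY#) ⊢ (q_1, bbabcca, YYY#) ⊢ (q_1, babcca, YY#) ⊢ (q_1, abcca, Y#) ⊢ (q_0, bcca, Y#) ⊢ (q_1, bcca, YY#) ⊢ (q_1, cca, Y#) ⊢ (q_0, ca, #) ⊢ (q_2, a, Y#) ⊢ (q_1, ε, YY#)
All input consumed in state q_1 with stack YY#.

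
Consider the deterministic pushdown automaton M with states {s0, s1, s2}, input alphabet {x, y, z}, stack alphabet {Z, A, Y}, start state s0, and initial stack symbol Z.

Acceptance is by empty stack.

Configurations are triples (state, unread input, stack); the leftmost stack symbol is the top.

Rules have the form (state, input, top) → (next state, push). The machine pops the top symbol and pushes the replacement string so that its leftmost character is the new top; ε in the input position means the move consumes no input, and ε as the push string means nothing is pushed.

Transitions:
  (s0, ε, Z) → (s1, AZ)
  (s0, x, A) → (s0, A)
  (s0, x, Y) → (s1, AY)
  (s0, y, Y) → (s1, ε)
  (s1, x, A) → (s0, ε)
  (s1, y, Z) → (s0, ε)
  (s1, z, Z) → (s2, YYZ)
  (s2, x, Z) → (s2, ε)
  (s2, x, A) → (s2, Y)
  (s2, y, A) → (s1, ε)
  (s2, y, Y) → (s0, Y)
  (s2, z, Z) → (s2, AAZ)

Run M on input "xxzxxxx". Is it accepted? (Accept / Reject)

Reject

(s0, xxzxxxx, Z) ⊢ (s1, xxzxxxx, AZ) ⊢ (s0, xzxxxx, Z) ⊢ (s1, xzxxxx, AZ) ⊢ (s0, zxxxx, Z) ⊢ (s1, zxxxx, AZ)
No transition applies at (s1, zxxxx, AZ); input not fully consumed.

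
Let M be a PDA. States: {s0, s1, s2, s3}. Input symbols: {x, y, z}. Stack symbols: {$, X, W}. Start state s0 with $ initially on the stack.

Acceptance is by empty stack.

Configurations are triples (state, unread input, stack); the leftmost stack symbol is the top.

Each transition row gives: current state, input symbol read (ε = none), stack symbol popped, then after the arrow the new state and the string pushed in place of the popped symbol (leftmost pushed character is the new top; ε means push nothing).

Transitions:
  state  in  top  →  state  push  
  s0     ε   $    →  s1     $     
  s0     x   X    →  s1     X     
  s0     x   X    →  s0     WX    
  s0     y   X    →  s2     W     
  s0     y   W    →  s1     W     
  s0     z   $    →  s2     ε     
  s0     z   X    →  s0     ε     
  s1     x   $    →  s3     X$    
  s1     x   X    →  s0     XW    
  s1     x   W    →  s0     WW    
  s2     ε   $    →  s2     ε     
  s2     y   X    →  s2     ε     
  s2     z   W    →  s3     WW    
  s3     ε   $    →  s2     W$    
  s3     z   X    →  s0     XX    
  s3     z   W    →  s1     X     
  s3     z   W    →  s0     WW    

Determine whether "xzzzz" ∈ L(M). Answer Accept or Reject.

One accepting computation: (s0, xzzzz, $) ⊢ (s1, xzzzz, $) ⊢ (s3, zzzz, X$) ⊢ (s0, zzz, XX$) ⊢ (s0, zz, X$) ⊢ (s0, z, $) ⊢ (s2, ε, ε)
All input consumed and the stack is empty.

Accept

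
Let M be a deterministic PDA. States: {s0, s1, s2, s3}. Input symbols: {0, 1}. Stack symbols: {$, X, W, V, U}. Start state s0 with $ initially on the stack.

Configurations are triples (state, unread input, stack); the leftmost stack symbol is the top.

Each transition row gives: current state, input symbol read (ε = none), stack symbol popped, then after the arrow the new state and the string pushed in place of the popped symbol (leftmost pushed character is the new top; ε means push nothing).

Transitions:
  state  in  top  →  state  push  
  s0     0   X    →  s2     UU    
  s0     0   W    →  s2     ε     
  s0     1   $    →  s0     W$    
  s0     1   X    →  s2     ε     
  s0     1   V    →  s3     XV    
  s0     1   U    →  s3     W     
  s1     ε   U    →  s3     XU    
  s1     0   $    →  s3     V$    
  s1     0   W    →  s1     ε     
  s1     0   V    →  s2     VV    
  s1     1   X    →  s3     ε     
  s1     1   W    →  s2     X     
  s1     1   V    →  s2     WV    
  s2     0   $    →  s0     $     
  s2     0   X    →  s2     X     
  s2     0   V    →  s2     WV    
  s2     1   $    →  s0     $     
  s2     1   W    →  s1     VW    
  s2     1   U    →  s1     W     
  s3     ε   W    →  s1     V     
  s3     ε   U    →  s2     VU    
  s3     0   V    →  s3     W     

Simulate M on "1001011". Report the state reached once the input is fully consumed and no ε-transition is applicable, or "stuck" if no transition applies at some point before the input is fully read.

(s0, 1001011, $)
  read 1, top $: go to s0, push W$ → (s0, 001011, W$)
  read 0, top W: go to s2, push ε → (s2, 01011, $)
  read 0, top $: go to s0, push $ → (s0, 1011, $)
  read 1, top $: go to s0, push W$ → (s0, 011, W$)
  read 0, top W: go to s2, push ε → (s2, 11, $)
  read 1, top $: go to s0, push $ → (s0, 1, $)
  read 1, top $: go to s0, push W$ → (s0, ε, W$)
All input consumed; M is in state s0.

s0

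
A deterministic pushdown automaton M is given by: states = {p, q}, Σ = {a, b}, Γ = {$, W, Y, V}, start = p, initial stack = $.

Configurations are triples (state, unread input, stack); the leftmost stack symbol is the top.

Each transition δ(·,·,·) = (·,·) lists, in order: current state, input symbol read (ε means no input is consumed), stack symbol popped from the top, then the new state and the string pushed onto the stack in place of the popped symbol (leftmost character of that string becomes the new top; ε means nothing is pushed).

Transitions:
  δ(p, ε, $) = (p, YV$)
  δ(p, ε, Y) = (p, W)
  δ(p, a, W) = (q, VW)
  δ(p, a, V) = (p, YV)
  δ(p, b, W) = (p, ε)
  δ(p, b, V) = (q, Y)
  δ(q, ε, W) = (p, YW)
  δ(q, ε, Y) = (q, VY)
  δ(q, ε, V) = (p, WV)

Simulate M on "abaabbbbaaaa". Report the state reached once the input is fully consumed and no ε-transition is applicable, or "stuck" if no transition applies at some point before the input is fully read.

p

(p, abaabbbbaaaa, $)
  ε-move, top $: go to p, push YV$ → (p, abaabbbbaaaa, YV$)
  ε-move, top Y: go to p, push W → (p, abaabbbbaaaa, WV$)
  read a, top W: go to q, push VW → (q, baabbbbaaaa, VWV$)
  ε-move, top V: go to p, push WV → (p, baabbbbaaaa, WVWV$)
  read b, top W: go to p, push ε → (p, aabbbbaaaa, VWV$)
  read a, top V: go to p, push YV → (p, abbbbaaaa, YVWV$)
  ε-move, top Y: go to p, push W → (p, abbbbaaaa, WVWV$)
  read a, top W: go to q, push VW → (q, bbbbaaaa, VWVWV$)
  ε-move, top V: go to p, push WV → (p, bbbbaaaa, WVWVWV$)
  read b, top W: go to p, push ε → (p, bbbaaaa, VWVWV$)
  read b, top V: go to q, push Y → (q, bbaaaa, YWVWV$)
  ε-move, top Y: go to q, push VY → (q, bbaaaa, VYWVWV$)
  ε-move, top V: go to p, push WV → (p, bbaaaa, WVYWVWV$)
  read b, top W: go to p, push ε → (p, baaaa, VYWVWV$)
  read b, top V: go to q, push Y → (q, aaaa, YYWVWV$)
  ε-move, top Y: go to q, push VY → (q, aaaa, VYYWVWV$)
  ε-move, top V: go to p, push WV → (p, aaaa, WVYYWVWV$)
  read a, top W: go to q, push VW → (q, aaa, VWVYYWVWV$)
  ε-move, top V: go to p, push WV → (p, aaa, WVWVYYWVWV$)
  read a, top W: go to q, push VW → (q, aa, VWVWVYYWVWV$)
  ε-move, top V: go to p, push WV → (p, aa, WVWVWVYYWVWV$)
  read a, top W: go to q, push VW → (q, a, VWVWVWVYYWVWV$)
  ε-move, top V: go to p, push WV → (p, a, WVWVWVWVYYWVWV$)
  read a, top W: go to q, push VW → (q, ε, VWVWVWVWVYYWVWV$)
  ε-move, top V: go to p, push WV → (p, ε, WVWVWVWVWVYYWVWV$)
All input consumed; M is in state p.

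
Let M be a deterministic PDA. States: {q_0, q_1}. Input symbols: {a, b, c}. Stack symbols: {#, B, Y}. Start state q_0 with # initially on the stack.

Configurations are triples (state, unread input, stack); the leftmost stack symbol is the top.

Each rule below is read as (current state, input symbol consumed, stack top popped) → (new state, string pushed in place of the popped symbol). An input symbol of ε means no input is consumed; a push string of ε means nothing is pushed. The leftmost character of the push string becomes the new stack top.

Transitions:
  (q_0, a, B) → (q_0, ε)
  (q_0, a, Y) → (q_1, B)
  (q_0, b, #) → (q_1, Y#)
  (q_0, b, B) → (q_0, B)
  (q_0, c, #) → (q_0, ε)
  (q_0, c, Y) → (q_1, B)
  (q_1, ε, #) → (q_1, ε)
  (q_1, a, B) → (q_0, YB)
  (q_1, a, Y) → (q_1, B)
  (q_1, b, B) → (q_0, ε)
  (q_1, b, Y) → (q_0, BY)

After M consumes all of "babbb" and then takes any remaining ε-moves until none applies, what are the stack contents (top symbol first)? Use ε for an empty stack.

(q_0, babbb, #)
  read b, top #: go to q_1, push Y# → (q_1, abbb, Y#)
  read a, top Y: go to q_1, push B → (q_1, bbb, B#)
  read b, top B: go to q_0, push ε → (q_0, bb, #)
  read b, top #: go to q_1, push Y# → (q_1, b, Y#)
  read b, top Y: go to q_0, push BY → (q_0, ε, BY#)
All input consumed in state q_0 with stack BY#.

BY#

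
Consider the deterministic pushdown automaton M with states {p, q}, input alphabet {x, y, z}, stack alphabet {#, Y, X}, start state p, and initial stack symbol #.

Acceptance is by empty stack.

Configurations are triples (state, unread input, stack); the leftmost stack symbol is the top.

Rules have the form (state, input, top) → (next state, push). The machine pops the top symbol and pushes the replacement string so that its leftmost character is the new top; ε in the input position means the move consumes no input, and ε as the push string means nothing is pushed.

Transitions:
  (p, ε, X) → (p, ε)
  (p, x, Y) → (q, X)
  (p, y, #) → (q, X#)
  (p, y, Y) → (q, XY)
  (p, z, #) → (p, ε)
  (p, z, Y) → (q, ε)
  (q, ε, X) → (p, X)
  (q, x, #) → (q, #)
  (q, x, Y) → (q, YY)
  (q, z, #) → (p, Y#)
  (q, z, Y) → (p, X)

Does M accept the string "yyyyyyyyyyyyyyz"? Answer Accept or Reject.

Accept

(p, yyyyyyyyyyyyyyz, #) ⊢ (q, yyyyyyyyyyyyyz, X#) ⊢ (p, yyyyyyyyyyyyyz, X#) ⊢ (p, yyyyyyyyyyyyyz, #) ⊢ (q, yyyyyyyyyyyyz, X#) ⊢ (p, yyyyyyyyyyyyz, X#) ⊢ (p, yyyyyyyyyyyyz, #) ⊢ (q, yyyyyyyyyyyz, X#) ⊢ (p, yyyyyyyyyyyz, X#) ⊢ (p, yyyyyyyyyyyz, #) ⊢ (q, yyyyyyyyyyz, X#) ⊢ (p, yyyyyyyyyyz, X#) ⊢ (p, yyyyyyyyyyz, #) ⊢ (q, yyyyyyyyyz, X#) ⊢ (p, yyyyyyyyyz, X#) ⊢ (p, yyyyyyyyyz, #) ⊢ (q, yyyyyyyyz, X#) ⊢ (p, yyyyyyyyz, X#) ⊢ (p, yyyyyyyyz, #) ⊢ (q, yyyyyyyz, X#) ⊢ (p, yyyyyyyz, X#) ⊢ (p, yyyyyyyz, #) ⊢ (q, yyyyyyz, X#) ⊢ (p, yyyyyyz, X#) ⊢ (p, yyyyyyz, #) ⊢ (q, yyyyyz, X#) ⊢ (p, yyyyyz, X#) ⊢ (p, yyyyyz, #) ⊢ (q, yyyyz, X#) ⊢ (p, yyyyz, X#) ⊢ (p, yyyyz, #) ⊢ (q, yyyz, X#) ⊢ (p, yyyz, X#) ⊢ (p, yyyz, #) ⊢ (q, yyz, X#) ⊢ (p, yyz, X#) ⊢ (p, yyz, #) ⊢ (q, yz, X#) ⊢ (p, yz, X#) ⊢ (p, yz, #) ⊢ (q, z, X#) ⊢ (p, z, X#) ⊢ (p, z, #) ⊢ (p, ε, ε)
All input consumed and the stack is empty.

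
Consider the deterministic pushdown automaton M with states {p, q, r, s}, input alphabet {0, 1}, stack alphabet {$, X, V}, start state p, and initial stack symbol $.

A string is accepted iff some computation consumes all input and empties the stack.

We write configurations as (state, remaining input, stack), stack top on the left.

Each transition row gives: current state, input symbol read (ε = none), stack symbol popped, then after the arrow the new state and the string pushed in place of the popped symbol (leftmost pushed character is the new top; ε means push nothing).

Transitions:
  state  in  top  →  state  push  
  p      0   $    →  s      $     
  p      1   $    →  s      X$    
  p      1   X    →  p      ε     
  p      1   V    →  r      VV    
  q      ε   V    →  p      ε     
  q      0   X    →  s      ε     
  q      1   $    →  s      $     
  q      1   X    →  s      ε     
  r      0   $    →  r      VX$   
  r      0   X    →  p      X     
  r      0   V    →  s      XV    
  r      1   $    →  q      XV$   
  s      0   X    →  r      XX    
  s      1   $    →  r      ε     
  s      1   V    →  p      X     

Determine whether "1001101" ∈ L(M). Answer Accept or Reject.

Accept

(p, 1001101, $) ⊢ (s, 001101, X$) ⊢ (r, 01101, XX$) ⊢ (p, 1101, XX$) ⊢ (p, 101, X$) ⊢ (p, 01, $) ⊢ (s, 1, $) ⊢ (r, ε, ε)
All input consumed and the stack is empty.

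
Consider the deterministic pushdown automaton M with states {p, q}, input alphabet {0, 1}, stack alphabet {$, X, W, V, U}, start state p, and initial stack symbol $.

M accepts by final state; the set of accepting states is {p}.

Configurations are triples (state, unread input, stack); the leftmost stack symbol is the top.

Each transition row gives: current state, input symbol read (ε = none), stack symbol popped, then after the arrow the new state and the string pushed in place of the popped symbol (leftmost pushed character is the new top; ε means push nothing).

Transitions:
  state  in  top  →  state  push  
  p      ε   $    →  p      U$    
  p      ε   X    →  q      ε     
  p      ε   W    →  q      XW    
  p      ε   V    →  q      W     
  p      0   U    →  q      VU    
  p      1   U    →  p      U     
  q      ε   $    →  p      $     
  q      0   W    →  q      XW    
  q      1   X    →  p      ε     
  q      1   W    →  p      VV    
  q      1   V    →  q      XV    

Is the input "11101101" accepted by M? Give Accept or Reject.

Accept

(p, 11101101, $)
  ε-move, top $: go to p, push U$ → (p, 11101101, U$)
  read 1, top U: go to p, push U → (p, 1101101, U$)
  read 1, top U: go to p, push U → (p, 101101, U$)
  read 1, top U: go to p, push U → (p, 01101, U$)
  read 0, top U: go to q, push VU → (q, 1101, VU$)
  read 1, top V: go to q, push XV → (q, 101, XVU$)
  read 1, top X: go to p, push ε → (p, 01, VU$)
  ε-move, top V: go to q, push W → (q, 01, WU$)
  read 0, top W: go to q, push XW → (q, 1, XWU$)
  read 1, top X: go to p, push ε → (p, ε, WU$)
All input consumed; state p ∈ F.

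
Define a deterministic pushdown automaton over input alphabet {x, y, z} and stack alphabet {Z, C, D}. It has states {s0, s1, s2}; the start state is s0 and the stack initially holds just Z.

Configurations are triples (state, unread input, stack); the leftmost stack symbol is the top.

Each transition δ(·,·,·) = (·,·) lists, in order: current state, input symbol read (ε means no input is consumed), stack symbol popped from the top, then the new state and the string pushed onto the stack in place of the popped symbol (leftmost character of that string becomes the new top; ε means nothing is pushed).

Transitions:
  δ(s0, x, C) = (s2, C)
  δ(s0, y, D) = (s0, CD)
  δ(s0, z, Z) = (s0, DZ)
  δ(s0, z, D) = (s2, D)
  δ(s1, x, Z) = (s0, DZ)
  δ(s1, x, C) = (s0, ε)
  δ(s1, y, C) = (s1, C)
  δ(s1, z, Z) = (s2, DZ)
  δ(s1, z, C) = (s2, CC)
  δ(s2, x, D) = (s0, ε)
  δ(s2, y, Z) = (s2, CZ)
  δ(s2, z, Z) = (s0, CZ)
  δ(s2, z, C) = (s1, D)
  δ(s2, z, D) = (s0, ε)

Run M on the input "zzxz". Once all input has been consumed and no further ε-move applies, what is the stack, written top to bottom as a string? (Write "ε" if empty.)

(s0, zzxz, Z)
  read z, top Z: go to s0, push DZ → (s0, zxz, DZ)
  read z, top D: go to s2, push D → (s2, xz, DZ)
  read x, top D: go to s0, push ε → (s0, z, Z)
  read z, top Z: go to s0, push DZ → (s0, ε, DZ)
All input consumed in state s0 with stack DZ.

DZ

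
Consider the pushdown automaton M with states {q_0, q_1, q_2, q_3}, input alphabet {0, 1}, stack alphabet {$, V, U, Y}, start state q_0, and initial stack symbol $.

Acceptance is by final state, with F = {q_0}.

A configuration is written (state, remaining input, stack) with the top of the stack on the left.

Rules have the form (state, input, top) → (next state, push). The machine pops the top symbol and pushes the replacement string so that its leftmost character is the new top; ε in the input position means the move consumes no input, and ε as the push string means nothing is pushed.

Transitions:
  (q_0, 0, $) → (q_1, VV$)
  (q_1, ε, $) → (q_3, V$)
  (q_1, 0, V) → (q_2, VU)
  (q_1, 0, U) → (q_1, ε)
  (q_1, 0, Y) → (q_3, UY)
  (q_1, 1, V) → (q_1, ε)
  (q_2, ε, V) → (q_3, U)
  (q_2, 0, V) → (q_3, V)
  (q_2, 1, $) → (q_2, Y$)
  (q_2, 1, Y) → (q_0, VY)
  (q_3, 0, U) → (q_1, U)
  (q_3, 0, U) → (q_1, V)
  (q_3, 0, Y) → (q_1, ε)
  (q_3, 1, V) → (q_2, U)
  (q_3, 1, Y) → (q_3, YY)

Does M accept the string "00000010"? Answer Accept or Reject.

No computation consumes all input and reaches a final state.

Reject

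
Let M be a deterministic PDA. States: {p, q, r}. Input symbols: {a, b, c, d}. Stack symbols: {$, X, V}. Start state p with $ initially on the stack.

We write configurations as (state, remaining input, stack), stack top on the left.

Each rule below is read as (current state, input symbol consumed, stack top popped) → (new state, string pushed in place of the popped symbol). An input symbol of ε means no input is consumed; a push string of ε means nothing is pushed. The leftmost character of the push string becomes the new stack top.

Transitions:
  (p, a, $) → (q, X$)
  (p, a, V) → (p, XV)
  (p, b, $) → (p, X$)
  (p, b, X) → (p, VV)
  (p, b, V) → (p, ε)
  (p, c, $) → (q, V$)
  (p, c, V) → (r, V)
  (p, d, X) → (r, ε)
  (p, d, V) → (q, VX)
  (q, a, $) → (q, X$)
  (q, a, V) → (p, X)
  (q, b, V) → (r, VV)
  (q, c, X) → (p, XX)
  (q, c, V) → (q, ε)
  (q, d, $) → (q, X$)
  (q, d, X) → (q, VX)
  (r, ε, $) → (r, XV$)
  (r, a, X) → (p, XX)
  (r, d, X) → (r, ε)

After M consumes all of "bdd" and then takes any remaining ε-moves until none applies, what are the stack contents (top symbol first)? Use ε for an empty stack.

V$

(p, bdd, $)
  read b, top $: go to p, push X$ → (p, dd, X$)
  read d, top X: go to r, push ε → (r, d, $)
  ε-move, top $: go to r, push XV$ → (r, d, XV$)
  read d, top X: go to r, push ε → (r, ε, V$)
All input consumed in state r with stack V$.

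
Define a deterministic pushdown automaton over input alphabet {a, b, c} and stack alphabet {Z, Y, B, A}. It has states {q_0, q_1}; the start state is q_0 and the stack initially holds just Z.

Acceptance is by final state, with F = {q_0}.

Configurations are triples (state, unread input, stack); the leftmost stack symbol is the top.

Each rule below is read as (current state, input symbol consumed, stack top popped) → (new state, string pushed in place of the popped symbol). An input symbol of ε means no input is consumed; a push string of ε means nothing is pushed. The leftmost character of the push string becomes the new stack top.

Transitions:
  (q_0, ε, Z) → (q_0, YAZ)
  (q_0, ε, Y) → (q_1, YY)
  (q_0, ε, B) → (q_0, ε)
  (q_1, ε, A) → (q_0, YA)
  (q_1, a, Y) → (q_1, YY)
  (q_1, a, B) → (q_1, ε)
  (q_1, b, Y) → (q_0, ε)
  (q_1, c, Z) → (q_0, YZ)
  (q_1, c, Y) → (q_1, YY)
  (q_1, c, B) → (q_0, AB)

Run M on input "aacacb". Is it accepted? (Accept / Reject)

Accept

(q_0, aacacb, Z)
  ε-move, top Z: go to q_0, push YAZ → (q_0, aacacb, YAZ)
  ε-move, top Y: go to q_1, push YY → (q_1, aacacb, YYAZ)
  read a, top Y: go to q_1, push YY → (q_1, acacb, YYYAZ)
  read a, top Y: go to q_1, push YY → (q_1, cacb, YYYYAZ)
  read c, top Y: go to q_1, push YY → (q_1, acb, YYYYYAZ)
  read a, top Y: go to q_1, push YY → (q_1, cb, YYYYYYAZ)
  read c, top Y: go to q_1, push YY → (q_1, b, YYYYYYYAZ)
  read b, top Y: go to q_0, push ε → (q_0, ε, YYYYYYAZ)
All input consumed; state q_0 ∈ F.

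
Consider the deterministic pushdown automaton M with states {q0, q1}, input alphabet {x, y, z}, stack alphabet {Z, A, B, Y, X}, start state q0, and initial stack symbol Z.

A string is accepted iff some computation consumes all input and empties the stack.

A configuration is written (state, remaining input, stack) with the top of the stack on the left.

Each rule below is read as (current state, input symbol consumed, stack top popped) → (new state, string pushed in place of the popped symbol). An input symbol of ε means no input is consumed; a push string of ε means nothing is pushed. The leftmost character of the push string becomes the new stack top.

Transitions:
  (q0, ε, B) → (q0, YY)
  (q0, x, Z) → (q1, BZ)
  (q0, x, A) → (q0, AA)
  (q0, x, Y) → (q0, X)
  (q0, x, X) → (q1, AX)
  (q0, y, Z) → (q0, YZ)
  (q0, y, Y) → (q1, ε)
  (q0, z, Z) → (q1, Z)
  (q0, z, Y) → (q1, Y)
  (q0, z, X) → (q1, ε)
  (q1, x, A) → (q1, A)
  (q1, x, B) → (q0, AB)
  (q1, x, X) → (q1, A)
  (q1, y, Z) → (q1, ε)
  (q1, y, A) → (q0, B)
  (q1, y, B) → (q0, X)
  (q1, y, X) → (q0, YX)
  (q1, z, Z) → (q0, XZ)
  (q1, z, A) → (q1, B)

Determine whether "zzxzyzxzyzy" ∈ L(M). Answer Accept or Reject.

Accept

(q0, zzxzyzxzyzy, Z)
  read z, top Z: go to q1, push Z → (q1, zxzyzxzyzy, Z)
  read z, top Z: go to q0, push XZ → (q0, xzyzxzyzy, XZ)
  read x, top X: go to q1, push AX → (q1, zyzxzyzy, AXZ)
  read z, top A: go to q1, push B → (q1, yzxzyzy, BXZ)
  read y, top B: go to q0, push X → (q0, zxzyzy, XXZ)
  read z, top X: go to q1, push ε → (q1, xzyzy, XZ)
  read x, top X: go to q1, push A → (q1, zyzy, AZ)
  read z, top A: go to q1, push B → (q1, yzy, BZ)
  read y, top B: go to q0, push X → (q0, zy, XZ)
  read z, top X: go to q1, push ε → (q1, y, Z)
  read y, top Z: go to q1, push ε → (q1, ε, ε)
All input consumed and the stack is empty.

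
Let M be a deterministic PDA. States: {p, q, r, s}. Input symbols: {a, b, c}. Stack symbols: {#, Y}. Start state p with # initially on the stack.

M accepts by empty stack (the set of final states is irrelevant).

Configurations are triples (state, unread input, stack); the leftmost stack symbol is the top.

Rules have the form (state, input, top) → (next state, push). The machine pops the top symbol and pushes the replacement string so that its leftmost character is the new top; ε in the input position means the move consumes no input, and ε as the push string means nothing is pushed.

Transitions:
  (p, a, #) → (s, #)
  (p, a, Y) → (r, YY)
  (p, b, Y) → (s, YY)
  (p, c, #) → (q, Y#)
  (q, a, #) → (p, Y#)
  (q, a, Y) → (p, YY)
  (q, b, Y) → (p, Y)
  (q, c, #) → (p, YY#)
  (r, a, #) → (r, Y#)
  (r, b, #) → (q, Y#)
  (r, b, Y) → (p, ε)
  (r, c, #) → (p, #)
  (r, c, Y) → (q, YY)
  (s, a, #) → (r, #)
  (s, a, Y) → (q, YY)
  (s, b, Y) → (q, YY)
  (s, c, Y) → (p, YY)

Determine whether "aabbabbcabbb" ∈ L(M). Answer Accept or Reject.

(p, aabbabbcabbb, #)
  read a, top #: go to s, push # → (s, abbabbcabbb, #)
  read a, top #: go to r, push # → (r, bbabbcabbb, #)
  read b, top #: go to q, push Y# → (q, babbcabbb, Y#)
  read b, top Y: go to p, push Y → (p, abbcabbb, Y#)
  read a, top Y: go to r, push YY → (r, bbcabbb, YY#)
  read b, top Y: go to p, push ε → (p, bcabbb, Y#)
  read b, top Y: go to s, push YY → (s, cabbb, YY#)
  read c, top Y: go to p, push YY → (p, abbb, YYY#)
  read a, top Y: go to r, push YY → (r, bbb, YYYY#)
  read b, top Y: go to p, push ε → (p, bb, YYY#)
  read b, top Y: go to s, push YY → (s, b, YYYY#)
  read b, top Y: go to q, push YY → (q, ε, YYYYY#)
All input consumed; stack is YYYYY#, not empty, and no further ε-move applies.

Reject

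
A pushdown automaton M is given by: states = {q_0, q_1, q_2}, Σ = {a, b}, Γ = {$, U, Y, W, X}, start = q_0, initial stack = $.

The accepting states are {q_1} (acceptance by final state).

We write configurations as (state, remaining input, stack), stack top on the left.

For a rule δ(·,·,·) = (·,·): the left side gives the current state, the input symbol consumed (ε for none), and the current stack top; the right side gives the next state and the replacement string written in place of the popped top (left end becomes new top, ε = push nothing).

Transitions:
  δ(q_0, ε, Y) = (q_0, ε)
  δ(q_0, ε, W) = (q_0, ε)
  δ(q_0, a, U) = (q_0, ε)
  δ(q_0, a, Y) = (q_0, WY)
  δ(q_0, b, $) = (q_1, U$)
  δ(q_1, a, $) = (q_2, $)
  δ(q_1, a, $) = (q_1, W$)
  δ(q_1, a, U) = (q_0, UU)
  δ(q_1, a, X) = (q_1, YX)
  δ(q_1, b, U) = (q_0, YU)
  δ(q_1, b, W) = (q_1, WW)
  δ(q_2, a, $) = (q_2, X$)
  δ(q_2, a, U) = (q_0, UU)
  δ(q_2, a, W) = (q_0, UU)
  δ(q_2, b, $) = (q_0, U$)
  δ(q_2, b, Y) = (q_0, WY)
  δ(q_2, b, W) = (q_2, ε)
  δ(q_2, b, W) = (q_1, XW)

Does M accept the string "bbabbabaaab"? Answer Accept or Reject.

One accepting computation: (q_0, bbabbabaaab, $) ⊢ (q_1, babbabaaab, U$) ⊢ (q_0, abbabaaab, YU$) ⊢ (q_0, abbabaaab, U$) ⊢ (q_0, bbabaaab, $) ⊢ (q_1, babaaab, U$) ⊢ (q_0, abaaab, YU$) ⊢ (q_0, abaaab, U$) ⊢ (q_0, baaab, $) ⊢ (q_1, aaab, U$) ⊢ (q_0, aab, UU$) ⊢ (q_0, ab, U$) ⊢ (q_0, b, $) ⊢ (q_1, ε, U$)
All input consumed and state q_1 ∈ F.

Accept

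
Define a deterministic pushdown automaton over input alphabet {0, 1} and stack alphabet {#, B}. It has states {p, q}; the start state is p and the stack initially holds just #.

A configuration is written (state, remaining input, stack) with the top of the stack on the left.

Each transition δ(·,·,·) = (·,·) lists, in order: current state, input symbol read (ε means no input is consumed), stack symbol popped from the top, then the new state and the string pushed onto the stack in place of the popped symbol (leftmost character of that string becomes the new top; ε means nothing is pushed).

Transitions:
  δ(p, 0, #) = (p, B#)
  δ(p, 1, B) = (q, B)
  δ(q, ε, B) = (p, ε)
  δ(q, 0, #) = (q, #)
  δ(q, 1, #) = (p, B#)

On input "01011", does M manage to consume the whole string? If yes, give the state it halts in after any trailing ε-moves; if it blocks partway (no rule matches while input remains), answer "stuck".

stuck

(p, 01011, #) ⊢ (p, 1011, B#) ⊢ (q, 011, B#) ⊢ (p, 011, #) ⊢ (p, 11, B#) ⊢ (q, 1, B#) ⊢ (p, 1, #)
No transition for (p, 1, top #); M blocks with input 1 remaining.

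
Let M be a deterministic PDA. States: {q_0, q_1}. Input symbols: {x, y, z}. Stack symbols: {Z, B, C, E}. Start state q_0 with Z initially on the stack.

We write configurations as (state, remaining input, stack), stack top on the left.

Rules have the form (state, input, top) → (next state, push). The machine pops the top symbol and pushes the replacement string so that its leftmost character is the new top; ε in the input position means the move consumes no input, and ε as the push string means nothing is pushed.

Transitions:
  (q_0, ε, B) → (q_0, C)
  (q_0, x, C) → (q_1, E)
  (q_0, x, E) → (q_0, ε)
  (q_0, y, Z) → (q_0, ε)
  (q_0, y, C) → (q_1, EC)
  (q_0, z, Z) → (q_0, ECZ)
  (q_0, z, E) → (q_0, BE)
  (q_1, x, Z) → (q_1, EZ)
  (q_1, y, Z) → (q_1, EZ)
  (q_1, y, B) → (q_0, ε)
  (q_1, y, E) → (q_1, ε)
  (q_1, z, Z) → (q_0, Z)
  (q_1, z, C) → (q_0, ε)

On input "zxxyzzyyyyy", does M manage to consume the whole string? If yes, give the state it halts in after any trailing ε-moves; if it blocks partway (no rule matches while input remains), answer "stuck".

stuck

(q_0, zxxyzzyyyyy, Z)
  read z, top Z: go to q_0, push ECZ → (q_0, xxyzzyyyyy, ECZ)
  read x, top E: go to q_0, push ε → (q_0, xyzzyyyyy, CZ)
  read x, top C: go to q_1, push E → (q_1, yzzyyyyy, EZ)
  read y, top E: go to q_1, push ε → (q_1, zzyyyyy, Z)
  read z, top Z: go to q_0, push Z → (q_0, zyyyyy, Z)
  read z, top Z: go to q_0, push ECZ → (q_0, yyyyy, ECZ)
No transition for (q_0, y, top E); M blocks with input yyyyy remaining.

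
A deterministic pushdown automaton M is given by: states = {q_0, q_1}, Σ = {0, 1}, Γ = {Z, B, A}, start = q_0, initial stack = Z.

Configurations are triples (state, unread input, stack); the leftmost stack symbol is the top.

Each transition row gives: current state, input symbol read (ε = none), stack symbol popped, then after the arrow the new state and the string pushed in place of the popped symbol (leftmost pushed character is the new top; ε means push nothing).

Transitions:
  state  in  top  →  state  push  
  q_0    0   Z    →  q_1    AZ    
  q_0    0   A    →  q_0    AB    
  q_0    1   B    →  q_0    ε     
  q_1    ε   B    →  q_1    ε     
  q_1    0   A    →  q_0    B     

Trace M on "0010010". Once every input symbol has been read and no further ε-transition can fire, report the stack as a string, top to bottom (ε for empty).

(q_0, 0010010, Z) ⊢ (q_1, 010010, AZ) ⊢ (q_0, 10010, BZ) ⊢ (q_0, 0010, Z) ⊢ (q_1, 010, AZ) ⊢ (q_0, 10, BZ) ⊢ (q_0, 0, Z) ⊢ (q_1, ε, AZ)
All input consumed in state q_1 with stack AZ.

AZ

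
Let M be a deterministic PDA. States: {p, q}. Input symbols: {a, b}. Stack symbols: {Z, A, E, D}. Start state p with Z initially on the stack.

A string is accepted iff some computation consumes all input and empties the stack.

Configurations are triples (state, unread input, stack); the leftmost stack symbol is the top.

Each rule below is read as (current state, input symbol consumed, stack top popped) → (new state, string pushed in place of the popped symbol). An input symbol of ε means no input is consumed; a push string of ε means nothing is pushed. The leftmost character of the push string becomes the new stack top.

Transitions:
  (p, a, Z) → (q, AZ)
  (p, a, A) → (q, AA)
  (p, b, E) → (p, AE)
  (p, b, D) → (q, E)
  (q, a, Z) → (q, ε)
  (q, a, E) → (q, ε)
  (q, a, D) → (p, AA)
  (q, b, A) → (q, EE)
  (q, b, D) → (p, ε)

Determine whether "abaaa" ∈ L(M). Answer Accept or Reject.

Accept

(p, abaaa, Z)
  read a, top Z: go to q, push AZ → (q, baaa, AZ)
  read b, top A: go to q, push EE → (q, aaa, EEZ)
  read a, top E: go to q, push ε → (q, aa, EZ)
  read a, top E: go to q, push ε → (q, a, Z)
  read a, top Z: go to q, push ε → (q, ε, ε)
All input consumed and the stack is empty.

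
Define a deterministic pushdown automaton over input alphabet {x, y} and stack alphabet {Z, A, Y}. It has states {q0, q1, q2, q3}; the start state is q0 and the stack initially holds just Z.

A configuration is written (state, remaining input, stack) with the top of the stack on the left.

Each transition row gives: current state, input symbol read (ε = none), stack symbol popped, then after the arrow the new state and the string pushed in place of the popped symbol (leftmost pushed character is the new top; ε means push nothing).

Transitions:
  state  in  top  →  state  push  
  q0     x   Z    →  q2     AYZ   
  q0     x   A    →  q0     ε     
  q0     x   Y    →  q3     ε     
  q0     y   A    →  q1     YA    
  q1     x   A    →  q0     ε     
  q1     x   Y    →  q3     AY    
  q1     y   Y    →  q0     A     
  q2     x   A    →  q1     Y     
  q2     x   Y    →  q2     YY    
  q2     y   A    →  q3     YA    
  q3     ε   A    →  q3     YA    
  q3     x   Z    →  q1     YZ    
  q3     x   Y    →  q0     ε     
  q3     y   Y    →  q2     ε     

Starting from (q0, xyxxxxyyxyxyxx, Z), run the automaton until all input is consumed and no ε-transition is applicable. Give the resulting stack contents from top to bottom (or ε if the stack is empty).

(q0, xyxxxxyyxyxyxx, Z) ⊢ (q2, yxxxxyyxyxyxx, AYZ) ⊢ (q3, xxxxyyxyxyxx, YAYZ) ⊢ (q0, xxxyyxyxyxx, AYZ) ⊢ (q0, xxyyxyxyxx, YZ) ⊢ (q3, xyyxyxyxx, Z) ⊢ (q1, yyxyxyxx, YZ) ⊢ (q0, yxyxyxx, AZ) ⊢ (q1, xyxyxx, YAZ) ⊢ (q3, yxyxx, AYAZ) ⊢ (q3, yxyxx, YAYAZ) ⊢ (q2, xyxx, AYAZ) ⊢ (q1, yxx, YYAZ) ⊢ (q0, xx, AYAZ) ⊢ (q0, x, YAZ) ⊢ (q3, ε, AZ) ⊢ (q3, ε, YAZ)
All input consumed in state q3 with stack YAZ.

YAZ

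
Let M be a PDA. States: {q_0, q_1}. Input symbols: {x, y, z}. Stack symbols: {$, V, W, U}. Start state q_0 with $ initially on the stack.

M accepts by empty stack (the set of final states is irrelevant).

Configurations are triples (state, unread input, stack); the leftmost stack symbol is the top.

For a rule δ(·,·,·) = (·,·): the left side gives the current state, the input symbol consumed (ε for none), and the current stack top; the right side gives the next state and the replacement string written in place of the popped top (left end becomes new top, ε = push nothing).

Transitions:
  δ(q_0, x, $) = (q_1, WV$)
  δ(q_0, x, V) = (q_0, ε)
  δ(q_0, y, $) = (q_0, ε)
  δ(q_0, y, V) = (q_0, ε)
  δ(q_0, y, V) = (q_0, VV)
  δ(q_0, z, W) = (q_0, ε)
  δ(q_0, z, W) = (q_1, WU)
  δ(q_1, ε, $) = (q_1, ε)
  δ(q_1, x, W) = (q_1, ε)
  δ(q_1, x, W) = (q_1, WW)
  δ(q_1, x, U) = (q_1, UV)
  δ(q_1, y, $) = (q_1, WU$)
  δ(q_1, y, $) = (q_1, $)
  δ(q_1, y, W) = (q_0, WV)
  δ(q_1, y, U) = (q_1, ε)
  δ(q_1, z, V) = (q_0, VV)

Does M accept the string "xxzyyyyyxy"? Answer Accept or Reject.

One accepting computation: (q_0, xxzyyyyyxy, $) ⊢ (q_1, xzyyyyyxy, WV$) ⊢ (q_1, zyyyyyxy, V$) ⊢ (q_0, yyyyyxy, VV$) ⊢ (q_0, yyyyxy, V$) ⊢ (q_0, yyyxy, VV$) ⊢ (q_0, yyxy, V$) ⊢ (q_0, yxy, VV$) ⊢ (q_0, xy, V$) ⊢ (q_0, y, $) ⊢ (q_0, ε, ε)
All input consumed and the stack is empty.

Accept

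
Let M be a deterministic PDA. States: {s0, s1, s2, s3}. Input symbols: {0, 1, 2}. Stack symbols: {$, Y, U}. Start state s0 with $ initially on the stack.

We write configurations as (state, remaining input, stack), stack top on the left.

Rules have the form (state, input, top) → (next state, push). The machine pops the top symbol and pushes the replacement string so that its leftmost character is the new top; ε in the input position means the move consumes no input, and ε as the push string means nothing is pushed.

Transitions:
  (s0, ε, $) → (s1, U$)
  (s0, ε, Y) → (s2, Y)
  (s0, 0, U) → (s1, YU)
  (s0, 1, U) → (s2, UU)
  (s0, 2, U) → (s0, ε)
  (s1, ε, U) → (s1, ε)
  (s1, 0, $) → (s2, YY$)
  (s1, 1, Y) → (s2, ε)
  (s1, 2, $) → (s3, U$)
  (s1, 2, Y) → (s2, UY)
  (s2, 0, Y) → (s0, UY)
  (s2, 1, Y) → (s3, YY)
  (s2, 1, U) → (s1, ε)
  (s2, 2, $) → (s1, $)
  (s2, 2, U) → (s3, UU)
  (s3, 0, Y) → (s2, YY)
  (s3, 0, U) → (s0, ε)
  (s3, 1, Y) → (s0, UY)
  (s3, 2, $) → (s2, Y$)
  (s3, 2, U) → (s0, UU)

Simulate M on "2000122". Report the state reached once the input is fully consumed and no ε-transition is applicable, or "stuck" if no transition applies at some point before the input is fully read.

(s0, 2000122, $) ⊢ (s1, 2000122, U$) ⊢ (s1, 2000122, $) ⊢ (s3, 000122, U$) ⊢ (s0, 00122, $) ⊢ (s1, 00122, U$) ⊢ (s1, 00122, $) ⊢ (s2, 0122, YY$) ⊢ (s0, 122, UYY$) ⊢ (s2, 22, UUYY$) ⊢ (s3, 2, UUUYY$) ⊢ (s0, ε, UUUUYY$)
All input consumed; M is in state s0.

s0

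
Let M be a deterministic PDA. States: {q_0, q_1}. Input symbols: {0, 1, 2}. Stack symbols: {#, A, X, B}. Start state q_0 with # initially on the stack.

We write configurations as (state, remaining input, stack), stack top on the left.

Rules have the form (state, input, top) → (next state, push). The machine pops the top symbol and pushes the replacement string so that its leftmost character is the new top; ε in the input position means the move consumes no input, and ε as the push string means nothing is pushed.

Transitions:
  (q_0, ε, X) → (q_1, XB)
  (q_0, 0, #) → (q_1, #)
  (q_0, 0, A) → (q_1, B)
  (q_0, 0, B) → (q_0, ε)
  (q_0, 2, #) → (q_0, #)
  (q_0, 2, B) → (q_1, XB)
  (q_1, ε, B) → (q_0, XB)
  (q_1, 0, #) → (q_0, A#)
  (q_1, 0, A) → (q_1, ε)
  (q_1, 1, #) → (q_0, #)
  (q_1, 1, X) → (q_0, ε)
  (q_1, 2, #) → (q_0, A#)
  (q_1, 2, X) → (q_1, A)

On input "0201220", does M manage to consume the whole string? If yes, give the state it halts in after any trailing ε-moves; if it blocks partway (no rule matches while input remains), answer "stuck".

q_1

(q_0, 0201220, #)
  read 0, top #: go to q_1, push # → (q_1, 201220, #)
  read 2, top #: go to q_0, push A# → (q_0, 01220, A#)
  read 0, top A: go to q_1, push B → (q_1, 1220, B#)
  ε-move, top B: go to q_0, push XB → (q_0, 1220, XB#)
  ε-move, top X: go to q_1, push XB → (q_1, 1220, XBB#)
  read 1, top X: go to q_0, push ε → (q_0, 220, BB#)
  read 2, top B: go to q_1, push XB → (q_1, 20, XBB#)
  read 2, top X: go to q_1, push A → (q_1, 0, ABB#)
  read 0, top A: go to q_1, push ε → (q_1, ε, BB#)
  ε-move, top B: go to q_0, push XB → (q_0, ε, XBB#)
  ε-move, top X: go to q_1, push XB → (q_1, ε, XBBB#)
All input consumed; M is in state q_1.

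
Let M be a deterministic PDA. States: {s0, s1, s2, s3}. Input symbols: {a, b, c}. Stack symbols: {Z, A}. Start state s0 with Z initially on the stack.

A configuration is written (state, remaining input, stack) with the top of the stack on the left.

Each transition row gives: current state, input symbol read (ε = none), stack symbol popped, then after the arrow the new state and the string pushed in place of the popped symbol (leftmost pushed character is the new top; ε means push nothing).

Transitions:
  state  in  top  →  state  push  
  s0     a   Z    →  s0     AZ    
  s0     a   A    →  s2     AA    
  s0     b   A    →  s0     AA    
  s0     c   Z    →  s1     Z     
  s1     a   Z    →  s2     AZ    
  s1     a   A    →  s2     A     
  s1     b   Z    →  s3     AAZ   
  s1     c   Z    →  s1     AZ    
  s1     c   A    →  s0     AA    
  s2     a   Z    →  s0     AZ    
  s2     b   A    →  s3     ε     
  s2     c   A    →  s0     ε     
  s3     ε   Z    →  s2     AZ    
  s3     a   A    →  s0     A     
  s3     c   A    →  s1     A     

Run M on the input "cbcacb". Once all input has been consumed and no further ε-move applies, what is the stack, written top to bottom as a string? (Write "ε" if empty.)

(s0, cbcacb, Z)
  read c, top Z: go to s1, push Z → (s1, bcacb, Z)
  read b, top Z: go to s3, push AAZ → (s3, cacb, AAZ)
  read c, top A: go to s1, push A → (s1, acb, AAZ)
  read a, top A: go to s2, push A → (s2, cb, AAZ)
  read c, top A: go to s0, push ε → (s0, b, AZ)
  read b, top A: go to s0, push AA → (s0, ε, AAZ)
All input consumed in state s0 with stack AAZ.

AAZ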